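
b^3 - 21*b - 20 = (b - 5)*(b + 1)*(b + 4)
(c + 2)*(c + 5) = c^2 + 7*c + 10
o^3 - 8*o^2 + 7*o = o*(o - 7)*(o - 1)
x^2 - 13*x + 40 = (x - 8)*(x - 5)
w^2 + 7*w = w*(w + 7)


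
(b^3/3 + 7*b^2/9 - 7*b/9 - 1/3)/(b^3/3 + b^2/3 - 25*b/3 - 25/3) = (b^3 + 7*b^2/3 - 7*b/3 - 1)/(b^3 + b^2 - 25*b - 25)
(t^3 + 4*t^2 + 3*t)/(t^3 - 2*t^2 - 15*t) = (t + 1)/(t - 5)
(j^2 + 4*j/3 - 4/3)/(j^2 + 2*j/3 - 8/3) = (3*j - 2)/(3*j - 4)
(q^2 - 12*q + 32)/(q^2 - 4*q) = (q - 8)/q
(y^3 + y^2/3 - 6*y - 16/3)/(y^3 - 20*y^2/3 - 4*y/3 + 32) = (y + 1)/(y - 6)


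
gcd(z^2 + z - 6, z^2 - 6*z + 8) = z - 2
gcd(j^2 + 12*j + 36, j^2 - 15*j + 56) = 1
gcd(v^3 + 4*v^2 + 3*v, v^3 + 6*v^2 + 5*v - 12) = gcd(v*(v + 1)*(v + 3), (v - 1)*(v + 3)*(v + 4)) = v + 3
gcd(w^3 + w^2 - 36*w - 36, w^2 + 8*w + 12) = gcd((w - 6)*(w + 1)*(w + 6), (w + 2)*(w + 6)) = w + 6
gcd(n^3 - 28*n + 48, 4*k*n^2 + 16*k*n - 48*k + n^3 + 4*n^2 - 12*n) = n^2 + 4*n - 12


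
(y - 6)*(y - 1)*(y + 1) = y^3 - 6*y^2 - y + 6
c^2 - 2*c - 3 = (c - 3)*(c + 1)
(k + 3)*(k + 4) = k^2 + 7*k + 12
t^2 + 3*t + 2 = (t + 1)*(t + 2)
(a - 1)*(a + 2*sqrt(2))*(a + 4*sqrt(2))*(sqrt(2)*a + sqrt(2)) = sqrt(2)*a^4 + 12*a^3 + 15*sqrt(2)*a^2 - 12*a - 16*sqrt(2)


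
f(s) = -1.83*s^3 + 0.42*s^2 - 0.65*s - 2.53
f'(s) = -5.49*s^2 + 0.84*s - 0.65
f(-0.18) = -2.39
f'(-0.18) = -0.98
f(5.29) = -265.12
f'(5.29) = -149.84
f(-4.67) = 196.05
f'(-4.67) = -124.30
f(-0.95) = 0.04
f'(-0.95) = -6.40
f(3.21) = -60.82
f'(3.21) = -54.52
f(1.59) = -9.86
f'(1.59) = -13.19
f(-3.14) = 60.31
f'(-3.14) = -57.42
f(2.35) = -25.49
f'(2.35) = -28.99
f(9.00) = -1308.43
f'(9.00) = -437.78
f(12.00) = -3112.09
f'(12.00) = -781.13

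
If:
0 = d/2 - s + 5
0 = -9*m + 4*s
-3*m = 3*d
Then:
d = -20/11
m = 20/11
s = 45/11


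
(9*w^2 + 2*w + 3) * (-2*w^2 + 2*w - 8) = -18*w^4 + 14*w^3 - 74*w^2 - 10*w - 24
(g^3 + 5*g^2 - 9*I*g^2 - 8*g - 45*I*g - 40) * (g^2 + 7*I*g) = g^5 + 5*g^4 - 2*I*g^4 + 55*g^3 - 10*I*g^3 + 275*g^2 - 56*I*g^2 - 280*I*g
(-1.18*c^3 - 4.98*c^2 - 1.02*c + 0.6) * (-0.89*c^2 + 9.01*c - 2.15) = 1.0502*c^5 - 6.1996*c^4 - 41.425*c^3 + 0.9828*c^2 + 7.599*c - 1.29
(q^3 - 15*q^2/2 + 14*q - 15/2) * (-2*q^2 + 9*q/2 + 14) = -2*q^5 + 39*q^4/2 - 191*q^3/4 - 27*q^2 + 649*q/4 - 105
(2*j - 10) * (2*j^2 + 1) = 4*j^3 - 20*j^2 + 2*j - 10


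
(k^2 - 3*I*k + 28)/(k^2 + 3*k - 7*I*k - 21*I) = (k + 4*I)/(k + 3)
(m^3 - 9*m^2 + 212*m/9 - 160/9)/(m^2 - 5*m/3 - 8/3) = (3*m^2 - 19*m + 20)/(3*(m + 1))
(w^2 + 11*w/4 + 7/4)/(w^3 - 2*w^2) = (4*w^2 + 11*w + 7)/(4*w^2*(w - 2))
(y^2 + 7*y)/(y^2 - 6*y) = (y + 7)/(y - 6)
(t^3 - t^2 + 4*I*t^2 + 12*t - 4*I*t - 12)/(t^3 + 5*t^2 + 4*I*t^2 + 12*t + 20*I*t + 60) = (t - 1)/(t + 5)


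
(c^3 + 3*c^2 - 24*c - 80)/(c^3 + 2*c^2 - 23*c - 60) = (c + 4)/(c + 3)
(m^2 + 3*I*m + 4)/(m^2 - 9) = (m^2 + 3*I*m + 4)/(m^2 - 9)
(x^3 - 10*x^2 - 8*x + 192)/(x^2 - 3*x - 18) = (x^2 - 4*x - 32)/(x + 3)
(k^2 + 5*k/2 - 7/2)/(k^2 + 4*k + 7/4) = 2*(k - 1)/(2*k + 1)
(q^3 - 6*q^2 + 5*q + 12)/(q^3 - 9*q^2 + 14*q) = (q^3 - 6*q^2 + 5*q + 12)/(q*(q^2 - 9*q + 14))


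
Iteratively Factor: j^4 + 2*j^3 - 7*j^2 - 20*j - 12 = (j + 2)*(j^3 - 7*j - 6) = (j + 2)^2*(j^2 - 2*j - 3) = (j - 3)*(j + 2)^2*(j + 1)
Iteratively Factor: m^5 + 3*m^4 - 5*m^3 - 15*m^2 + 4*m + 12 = (m + 1)*(m^4 + 2*m^3 - 7*m^2 - 8*m + 12) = (m - 2)*(m + 1)*(m^3 + 4*m^2 + m - 6) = (m - 2)*(m - 1)*(m + 1)*(m^2 + 5*m + 6) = (m - 2)*(m - 1)*(m + 1)*(m + 3)*(m + 2)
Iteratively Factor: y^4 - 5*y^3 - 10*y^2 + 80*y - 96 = (y - 4)*(y^3 - y^2 - 14*y + 24) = (y - 4)*(y - 3)*(y^2 + 2*y - 8) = (y - 4)*(y - 3)*(y + 4)*(y - 2)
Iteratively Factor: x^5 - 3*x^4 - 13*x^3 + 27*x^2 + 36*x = (x - 4)*(x^4 + x^3 - 9*x^2 - 9*x) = (x - 4)*(x - 3)*(x^3 + 4*x^2 + 3*x) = x*(x - 4)*(x - 3)*(x^2 + 4*x + 3) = x*(x - 4)*(x - 3)*(x + 3)*(x + 1)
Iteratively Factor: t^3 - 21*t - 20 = (t + 4)*(t^2 - 4*t - 5) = (t - 5)*(t + 4)*(t + 1)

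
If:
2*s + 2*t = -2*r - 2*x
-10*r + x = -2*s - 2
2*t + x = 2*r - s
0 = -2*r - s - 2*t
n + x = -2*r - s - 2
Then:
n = -20/11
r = 1/11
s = -8/11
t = 3/11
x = 4/11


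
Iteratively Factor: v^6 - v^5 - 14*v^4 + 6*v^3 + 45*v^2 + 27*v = (v - 3)*(v^5 + 2*v^4 - 8*v^3 - 18*v^2 - 9*v) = (v - 3)*(v + 3)*(v^4 - v^3 - 5*v^2 - 3*v) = (v - 3)^2*(v + 3)*(v^3 + 2*v^2 + v) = (v - 3)^2*(v + 1)*(v + 3)*(v^2 + v) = v*(v - 3)^2*(v + 1)*(v + 3)*(v + 1)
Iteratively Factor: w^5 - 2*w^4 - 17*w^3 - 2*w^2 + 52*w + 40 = (w - 2)*(w^4 - 17*w^2 - 36*w - 20) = (w - 2)*(w + 2)*(w^3 - 2*w^2 - 13*w - 10) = (w - 2)*(w + 2)^2*(w^2 - 4*w - 5) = (w - 2)*(w + 1)*(w + 2)^2*(w - 5)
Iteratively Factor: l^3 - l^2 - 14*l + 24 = (l + 4)*(l^2 - 5*l + 6) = (l - 3)*(l + 4)*(l - 2)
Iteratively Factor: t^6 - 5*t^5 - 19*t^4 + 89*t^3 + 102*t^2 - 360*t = (t + 3)*(t^5 - 8*t^4 + 5*t^3 + 74*t^2 - 120*t) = t*(t + 3)*(t^4 - 8*t^3 + 5*t^2 + 74*t - 120) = t*(t - 4)*(t + 3)*(t^3 - 4*t^2 - 11*t + 30) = t*(t - 4)*(t - 2)*(t + 3)*(t^2 - 2*t - 15) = t*(t - 4)*(t - 2)*(t + 3)^2*(t - 5)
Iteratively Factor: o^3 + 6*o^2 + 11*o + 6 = (o + 3)*(o^2 + 3*o + 2) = (o + 1)*(o + 3)*(o + 2)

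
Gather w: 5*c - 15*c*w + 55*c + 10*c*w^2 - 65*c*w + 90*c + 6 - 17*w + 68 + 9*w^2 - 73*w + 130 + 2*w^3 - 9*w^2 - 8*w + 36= 10*c*w^2 + 150*c + 2*w^3 + w*(-80*c - 98) + 240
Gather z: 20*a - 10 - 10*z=20*a - 10*z - 10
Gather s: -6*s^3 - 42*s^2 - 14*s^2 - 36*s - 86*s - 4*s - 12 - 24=-6*s^3 - 56*s^2 - 126*s - 36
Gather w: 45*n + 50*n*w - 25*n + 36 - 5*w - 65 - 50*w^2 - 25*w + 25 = 20*n - 50*w^2 + w*(50*n - 30) - 4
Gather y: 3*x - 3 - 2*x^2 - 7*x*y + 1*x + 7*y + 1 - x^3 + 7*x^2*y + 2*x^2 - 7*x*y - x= -x^3 + 3*x + y*(7*x^2 - 14*x + 7) - 2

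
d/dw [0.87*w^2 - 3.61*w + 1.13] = 1.74*w - 3.61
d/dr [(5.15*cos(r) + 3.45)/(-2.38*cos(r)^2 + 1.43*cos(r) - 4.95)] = (-12.257*cos(r)^2 - 16.422*cos(r) + 30.426)*sin(r)/(5.6644*cos(r)^4 - 6.8068*cos(r)^3 + 25.6069*cos(r)^2 - 14.157*cos(r) + 24.5025)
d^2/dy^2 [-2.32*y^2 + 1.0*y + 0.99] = -4.64000000000000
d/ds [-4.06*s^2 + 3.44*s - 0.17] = 3.44 - 8.12*s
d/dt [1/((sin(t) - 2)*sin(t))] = 2*(1 - sin(t))*cos(t)/((sin(t) - 2)^2*sin(t)^2)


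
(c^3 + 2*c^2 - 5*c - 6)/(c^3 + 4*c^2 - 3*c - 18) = (c + 1)/(c + 3)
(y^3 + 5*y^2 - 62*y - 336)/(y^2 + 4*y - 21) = (y^2 - 2*y - 48)/(y - 3)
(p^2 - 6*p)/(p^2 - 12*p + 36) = p/(p - 6)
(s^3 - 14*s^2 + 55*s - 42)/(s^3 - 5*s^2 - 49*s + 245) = (s^2 - 7*s + 6)/(s^2 + 2*s - 35)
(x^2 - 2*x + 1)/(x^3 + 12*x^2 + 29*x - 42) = (x - 1)/(x^2 + 13*x + 42)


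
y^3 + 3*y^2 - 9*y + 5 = (y - 1)^2*(y + 5)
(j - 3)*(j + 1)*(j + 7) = j^3 + 5*j^2 - 17*j - 21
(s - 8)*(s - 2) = s^2 - 10*s + 16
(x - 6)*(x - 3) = x^2 - 9*x + 18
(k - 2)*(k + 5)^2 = k^3 + 8*k^2 + 5*k - 50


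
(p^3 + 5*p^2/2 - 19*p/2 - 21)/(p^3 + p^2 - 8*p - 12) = (p + 7/2)/(p + 2)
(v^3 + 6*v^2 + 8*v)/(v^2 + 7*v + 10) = v*(v + 4)/(v + 5)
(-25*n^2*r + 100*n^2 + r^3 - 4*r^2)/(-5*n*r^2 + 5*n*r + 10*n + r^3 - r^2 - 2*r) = (5*n*r - 20*n + r^2 - 4*r)/(r^2 - r - 2)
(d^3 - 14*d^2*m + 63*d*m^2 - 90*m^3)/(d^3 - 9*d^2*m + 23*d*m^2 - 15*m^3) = (d - 6*m)/(d - m)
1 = 1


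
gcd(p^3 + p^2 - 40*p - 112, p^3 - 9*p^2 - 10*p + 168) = p^2 - 3*p - 28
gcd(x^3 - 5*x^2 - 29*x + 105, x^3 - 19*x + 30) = x^2 + 2*x - 15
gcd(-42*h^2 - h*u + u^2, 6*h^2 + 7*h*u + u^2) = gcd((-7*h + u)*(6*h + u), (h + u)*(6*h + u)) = 6*h + u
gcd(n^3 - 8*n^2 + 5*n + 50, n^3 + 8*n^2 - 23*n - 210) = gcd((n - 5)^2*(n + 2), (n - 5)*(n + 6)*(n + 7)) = n - 5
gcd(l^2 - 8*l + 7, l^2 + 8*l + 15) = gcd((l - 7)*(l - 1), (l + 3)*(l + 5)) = 1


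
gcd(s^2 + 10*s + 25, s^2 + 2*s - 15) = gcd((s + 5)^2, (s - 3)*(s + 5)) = s + 5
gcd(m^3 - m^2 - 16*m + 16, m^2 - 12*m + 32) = m - 4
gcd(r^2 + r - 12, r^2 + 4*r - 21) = r - 3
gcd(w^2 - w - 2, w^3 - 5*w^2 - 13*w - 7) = w + 1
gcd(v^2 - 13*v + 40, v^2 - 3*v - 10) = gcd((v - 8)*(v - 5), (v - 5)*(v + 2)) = v - 5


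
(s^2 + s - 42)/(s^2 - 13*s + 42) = (s + 7)/(s - 7)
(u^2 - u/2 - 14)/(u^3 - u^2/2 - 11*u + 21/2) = (u - 4)/(u^2 - 4*u + 3)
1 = 1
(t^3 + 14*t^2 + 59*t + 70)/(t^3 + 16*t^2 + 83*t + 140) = (t + 2)/(t + 4)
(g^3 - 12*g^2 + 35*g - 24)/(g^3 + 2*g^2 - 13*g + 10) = (g^2 - 11*g + 24)/(g^2 + 3*g - 10)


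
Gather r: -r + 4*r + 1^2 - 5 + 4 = 3*r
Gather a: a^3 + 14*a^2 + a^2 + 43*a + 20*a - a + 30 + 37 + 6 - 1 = a^3 + 15*a^2 + 62*a + 72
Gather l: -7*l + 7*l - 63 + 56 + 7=0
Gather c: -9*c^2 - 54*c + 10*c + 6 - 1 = -9*c^2 - 44*c + 5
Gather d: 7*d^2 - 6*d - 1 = 7*d^2 - 6*d - 1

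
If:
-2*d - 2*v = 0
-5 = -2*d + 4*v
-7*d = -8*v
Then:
No Solution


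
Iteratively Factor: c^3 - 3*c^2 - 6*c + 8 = (c - 1)*(c^2 - 2*c - 8) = (c - 1)*(c + 2)*(c - 4)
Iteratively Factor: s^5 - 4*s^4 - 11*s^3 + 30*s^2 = (s - 2)*(s^4 - 2*s^3 - 15*s^2) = s*(s - 2)*(s^3 - 2*s^2 - 15*s) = s*(s - 5)*(s - 2)*(s^2 + 3*s) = s*(s - 5)*(s - 2)*(s + 3)*(s)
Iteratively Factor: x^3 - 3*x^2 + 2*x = (x - 2)*(x^2 - x) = x*(x - 2)*(x - 1)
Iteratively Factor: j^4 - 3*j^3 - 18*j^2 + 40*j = (j - 2)*(j^3 - j^2 - 20*j) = j*(j - 2)*(j^2 - j - 20) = j*(j - 5)*(j - 2)*(j + 4)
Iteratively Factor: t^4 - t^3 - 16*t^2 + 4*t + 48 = (t - 4)*(t^3 + 3*t^2 - 4*t - 12) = (t - 4)*(t + 3)*(t^2 - 4) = (t - 4)*(t - 2)*(t + 3)*(t + 2)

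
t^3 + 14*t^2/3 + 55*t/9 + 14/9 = (t + 1/3)*(t + 2)*(t + 7/3)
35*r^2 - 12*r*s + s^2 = (-7*r + s)*(-5*r + s)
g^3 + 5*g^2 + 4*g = g*(g + 1)*(g + 4)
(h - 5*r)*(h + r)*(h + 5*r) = h^3 + h^2*r - 25*h*r^2 - 25*r^3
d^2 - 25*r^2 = (d - 5*r)*(d + 5*r)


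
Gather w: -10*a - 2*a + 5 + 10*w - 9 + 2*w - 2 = -12*a + 12*w - 6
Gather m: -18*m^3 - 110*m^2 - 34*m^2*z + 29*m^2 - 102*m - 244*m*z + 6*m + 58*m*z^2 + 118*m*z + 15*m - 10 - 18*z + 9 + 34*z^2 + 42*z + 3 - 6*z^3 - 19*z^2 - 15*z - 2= -18*m^3 + m^2*(-34*z - 81) + m*(58*z^2 - 126*z - 81) - 6*z^3 + 15*z^2 + 9*z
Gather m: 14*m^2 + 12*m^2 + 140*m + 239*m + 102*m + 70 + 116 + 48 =26*m^2 + 481*m + 234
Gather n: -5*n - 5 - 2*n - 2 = -7*n - 7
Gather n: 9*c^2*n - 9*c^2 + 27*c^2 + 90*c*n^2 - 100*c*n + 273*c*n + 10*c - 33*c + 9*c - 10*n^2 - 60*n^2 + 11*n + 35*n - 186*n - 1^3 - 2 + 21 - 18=18*c^2 - 14*c + n^2*(90*c - 70) + n*(9*c^2 + 173*c - 140)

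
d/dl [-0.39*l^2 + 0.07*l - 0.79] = 0.07 - 0.78*l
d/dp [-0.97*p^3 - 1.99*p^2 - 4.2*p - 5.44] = -2.91*p^2 - 3.98*p - 4.2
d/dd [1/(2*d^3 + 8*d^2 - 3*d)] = (-6*d^2 - 16*d + 3)/(d^2*(2*d^2 + 8*d - 3)^2)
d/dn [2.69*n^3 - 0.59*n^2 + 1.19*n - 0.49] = 8.07*n^2 - 1.18*n + 1.19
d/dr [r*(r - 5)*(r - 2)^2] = 4*r^3 - 27*r^2 + 48*r - 20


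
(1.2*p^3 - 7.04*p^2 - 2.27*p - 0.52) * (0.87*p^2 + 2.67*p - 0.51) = 1.044*p^5 - 2.9208*p^4 - 21.3837*p^3 - 2.9229*p^2 - 0.2307*p + 0.2652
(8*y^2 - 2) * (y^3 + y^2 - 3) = 8*y^5 + 8*y^4 - 2*y^3 - 26*y^2 + 6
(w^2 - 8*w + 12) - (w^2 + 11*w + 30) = -19*w - 18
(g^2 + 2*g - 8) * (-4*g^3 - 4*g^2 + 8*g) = -4*g^5 - 12*g^4 + 32*g^3 + 48*g^2 - 64*g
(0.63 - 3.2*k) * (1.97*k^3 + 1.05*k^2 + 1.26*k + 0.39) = -6.304*k^4 - 2.1189*k^3 - 3.3705*k^2 - 0.4542*k + 0.2457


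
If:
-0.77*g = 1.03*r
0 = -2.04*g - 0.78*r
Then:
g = 0.00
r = 0.00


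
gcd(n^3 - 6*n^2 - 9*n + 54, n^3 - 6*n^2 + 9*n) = n - 3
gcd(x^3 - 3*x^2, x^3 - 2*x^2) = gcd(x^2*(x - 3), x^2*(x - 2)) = x^2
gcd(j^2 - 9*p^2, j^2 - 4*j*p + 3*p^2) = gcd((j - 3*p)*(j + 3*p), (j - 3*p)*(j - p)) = -j + 3*p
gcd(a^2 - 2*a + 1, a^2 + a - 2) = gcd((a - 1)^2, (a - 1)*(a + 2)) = a - 1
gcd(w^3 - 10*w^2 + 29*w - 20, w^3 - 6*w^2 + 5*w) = w^2 - 6*w + 5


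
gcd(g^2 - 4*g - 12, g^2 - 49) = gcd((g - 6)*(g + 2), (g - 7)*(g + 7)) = 1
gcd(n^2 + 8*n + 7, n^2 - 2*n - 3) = n + 1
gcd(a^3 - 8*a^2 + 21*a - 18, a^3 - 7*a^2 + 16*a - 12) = a^2 - 5*a + 6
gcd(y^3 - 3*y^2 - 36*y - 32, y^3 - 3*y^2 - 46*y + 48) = y - 8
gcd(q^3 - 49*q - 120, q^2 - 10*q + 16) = q - 8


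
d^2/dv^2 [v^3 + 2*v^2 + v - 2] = 6*v + 4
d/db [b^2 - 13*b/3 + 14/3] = 2*b - 13/3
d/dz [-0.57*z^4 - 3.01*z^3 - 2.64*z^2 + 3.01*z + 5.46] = -2.28*z^3 - 9.03*z^2 - 5.28*z + 3.01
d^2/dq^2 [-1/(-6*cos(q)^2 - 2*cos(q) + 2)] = (-36*sin(q)^4 + 31*sin(q)^2 + 41*cos(q)/4 - 9*cos(3*q)/4 + 13)/(2*(-3*sin(q)^2 + cos(q) + 2)^3)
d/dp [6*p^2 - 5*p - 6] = 12*p - 5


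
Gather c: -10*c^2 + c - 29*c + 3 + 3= -10*c^2 - 28*c + 6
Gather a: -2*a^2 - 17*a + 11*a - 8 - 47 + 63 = -2*a^2 - 6*a + 8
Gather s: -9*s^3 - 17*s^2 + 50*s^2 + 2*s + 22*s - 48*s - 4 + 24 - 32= -9*s^3 + 33*s^2 - 24*s - 12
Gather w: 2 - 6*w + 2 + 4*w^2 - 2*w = 4*w^2 - 8*w + 4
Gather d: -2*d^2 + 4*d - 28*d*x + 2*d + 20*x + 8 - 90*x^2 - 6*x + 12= -2*d^2 + d*(6 - 28*x) - 90*x^2 + 14*x + 20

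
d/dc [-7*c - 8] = -7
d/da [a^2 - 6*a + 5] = 2*a - 6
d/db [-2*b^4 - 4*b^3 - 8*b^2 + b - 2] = -8*b^3 - 12*b^2 - 16*b + 1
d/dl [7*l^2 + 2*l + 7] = 14*l + 2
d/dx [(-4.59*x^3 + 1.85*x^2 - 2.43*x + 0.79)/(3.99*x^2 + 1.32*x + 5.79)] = (-18.3141*x^4 - 12.1176*x^3 - 67.5906*x^2 + 15.1188*x - 15.1125)/(15.9201*x^4 + 10.5336*x^3 + 47.9466*x^2 + 15.2856*x + 33.5241)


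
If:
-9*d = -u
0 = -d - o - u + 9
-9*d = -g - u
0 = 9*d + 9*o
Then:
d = 1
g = 0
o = -1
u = 9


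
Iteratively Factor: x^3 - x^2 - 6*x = (x)*(x^2 - x - 6) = x*(x - 3)*(x + 2)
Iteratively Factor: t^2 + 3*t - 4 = (t + 4)*(t - 1)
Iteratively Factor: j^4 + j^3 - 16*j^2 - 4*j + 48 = (j + 4)*(j^3 - 3*j^2 - 4*j + 12) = (j - 2)*(j + 4)*(j^2 - j - 6) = (j - 2)*(j + 2)*(j + 4)*(j - 3)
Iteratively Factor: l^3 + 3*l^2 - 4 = (l + 2)*(l^2 + l - 2) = (l - 1)*(l + 2)*(l + 2)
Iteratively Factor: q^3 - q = (q - 1)*(q^2 + q) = q*(q - 1)*(q + 1)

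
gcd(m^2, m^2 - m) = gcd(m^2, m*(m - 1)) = m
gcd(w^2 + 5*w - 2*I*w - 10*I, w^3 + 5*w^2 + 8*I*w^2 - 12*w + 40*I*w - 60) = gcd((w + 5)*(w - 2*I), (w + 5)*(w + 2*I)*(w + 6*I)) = w + 5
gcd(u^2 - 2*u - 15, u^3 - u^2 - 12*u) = u + 3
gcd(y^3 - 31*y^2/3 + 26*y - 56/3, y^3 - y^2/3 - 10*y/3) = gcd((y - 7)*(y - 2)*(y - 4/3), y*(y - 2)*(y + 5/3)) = y - 2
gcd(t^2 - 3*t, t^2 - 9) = t - 3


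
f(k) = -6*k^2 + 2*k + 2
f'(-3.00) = 38.00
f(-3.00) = -58.00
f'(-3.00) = 38.00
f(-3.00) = -58.00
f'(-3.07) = 38.84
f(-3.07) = -60.69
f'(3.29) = -37.48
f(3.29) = -56.36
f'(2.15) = -23.80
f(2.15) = -21.44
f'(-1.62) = 21.44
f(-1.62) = -16.99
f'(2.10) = -23.20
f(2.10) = -20.26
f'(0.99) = -9.88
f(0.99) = -1.90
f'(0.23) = -0.76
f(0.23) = 2.14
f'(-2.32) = 29.84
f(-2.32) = -34.93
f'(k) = 2 - 12*k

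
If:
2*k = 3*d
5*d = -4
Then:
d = -4/5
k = -6/5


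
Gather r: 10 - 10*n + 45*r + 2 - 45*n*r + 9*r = -10*n + r*(54 - 45*n) + 12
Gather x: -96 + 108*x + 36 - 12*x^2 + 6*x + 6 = -12*x^2 + 114*x - 54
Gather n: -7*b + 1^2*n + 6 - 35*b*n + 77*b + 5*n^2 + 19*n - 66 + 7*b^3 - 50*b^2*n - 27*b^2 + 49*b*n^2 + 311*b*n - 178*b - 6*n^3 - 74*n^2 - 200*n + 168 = 7*b^3 - 27*b^2 - 108*b - 6*n^3 + n^2*(49*b - 69) + n*(-50*b^2 + 276*b - 180) + 108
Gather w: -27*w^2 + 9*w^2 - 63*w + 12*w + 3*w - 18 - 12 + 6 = -18*w^2 - 48*w - 24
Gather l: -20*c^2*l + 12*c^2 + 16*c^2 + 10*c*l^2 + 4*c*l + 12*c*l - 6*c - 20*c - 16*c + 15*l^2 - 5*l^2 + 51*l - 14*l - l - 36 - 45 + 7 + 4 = 28*c^2 - 42*c + l^2*(10*c + 10) + l*(-20*c^2 + 16*c + 36) - 70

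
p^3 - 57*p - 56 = (p - 8)*(p + 1)*(p + 7)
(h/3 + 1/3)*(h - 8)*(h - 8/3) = h^3/3 - 29*h^2/9 + 32*h/9 + 64/9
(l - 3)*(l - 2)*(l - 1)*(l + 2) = l^4 - 4*l^3 - l^2 + 16*l - 12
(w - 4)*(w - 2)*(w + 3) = w^3 - 3*w^2 - 10*w + 24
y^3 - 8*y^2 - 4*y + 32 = (y - 8)*(y - 2)*(y + 2)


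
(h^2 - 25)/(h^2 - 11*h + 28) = (h^2 - 25)/(h^2 - 11*h + 28)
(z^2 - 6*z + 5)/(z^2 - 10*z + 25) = (z - 1)/(z - 5)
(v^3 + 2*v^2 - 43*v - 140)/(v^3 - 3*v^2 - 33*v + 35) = (v + 4)/(v - 1)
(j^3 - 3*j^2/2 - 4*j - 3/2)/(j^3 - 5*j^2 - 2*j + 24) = (2*j^2 + 3*j + 1)/(2*(j^2 - 2*j - 8))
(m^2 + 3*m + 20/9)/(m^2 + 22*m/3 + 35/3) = (9*m^2 + 27*m + 20)/(3*(3*m^2 + 22*m + 35))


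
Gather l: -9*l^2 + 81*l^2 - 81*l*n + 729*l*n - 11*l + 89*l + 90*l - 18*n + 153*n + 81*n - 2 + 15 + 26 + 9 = 72*l^2 + l*(648*n + 168) + 216*n + 48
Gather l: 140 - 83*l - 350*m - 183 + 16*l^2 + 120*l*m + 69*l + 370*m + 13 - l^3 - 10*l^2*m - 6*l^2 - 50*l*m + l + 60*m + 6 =-l^3 + l^2*(10 - 10*m) + l*(70*m - 13) + 80*m - 24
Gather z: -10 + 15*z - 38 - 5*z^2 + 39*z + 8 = -5*z^2 + 54*z - 40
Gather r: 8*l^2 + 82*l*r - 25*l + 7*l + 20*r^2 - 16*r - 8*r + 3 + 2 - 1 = 8*l^2 - 18*l + 20*r^2 + r*(82*l - 24) + 4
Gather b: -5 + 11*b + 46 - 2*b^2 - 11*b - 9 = 32 - 2*b^2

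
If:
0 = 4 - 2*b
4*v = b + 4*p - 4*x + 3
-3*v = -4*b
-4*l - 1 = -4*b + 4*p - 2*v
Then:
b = 2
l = 5/3 - x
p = x + 17/12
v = 8/3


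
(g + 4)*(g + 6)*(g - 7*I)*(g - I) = g^4 + 10*g^3 - 8*I*g^3 + 17*g^2 - 80*I*g^2 - 70*g - 192*I*g - 168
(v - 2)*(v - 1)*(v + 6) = v^3 + 3*v^2 - 16*v + 12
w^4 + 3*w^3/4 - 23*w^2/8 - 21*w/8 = w*(w - 7/4)*(w + 1)*(w + 3/2)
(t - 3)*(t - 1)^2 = t^3 - 5*t^2 + 7*t - 3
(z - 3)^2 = z^2 - 6*z + 9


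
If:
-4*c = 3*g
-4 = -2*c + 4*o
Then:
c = 2*o + 2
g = -8*o/3 - 8/3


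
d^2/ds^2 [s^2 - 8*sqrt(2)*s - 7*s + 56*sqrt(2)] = 2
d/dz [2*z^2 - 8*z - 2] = 4*z - 8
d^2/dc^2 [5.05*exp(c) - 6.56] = 5.05*exp(c)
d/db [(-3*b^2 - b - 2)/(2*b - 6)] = (-3*b^2 + 18*b + 5)/(2*(b^2 - 6*b + 9))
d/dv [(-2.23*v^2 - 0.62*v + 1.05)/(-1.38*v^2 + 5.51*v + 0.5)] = (-13.1429*v^2 + 0.667999999999999*v - 6.0955)/(1.9044*v^4 - 15.2076*v^3 + 28.9801*v^2 + 5.51*v + 0.25)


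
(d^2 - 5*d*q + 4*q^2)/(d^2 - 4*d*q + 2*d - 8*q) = (d - q)/(d + 2)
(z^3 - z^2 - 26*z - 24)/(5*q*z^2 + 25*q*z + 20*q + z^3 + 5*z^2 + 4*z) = (z - 6)/(5*q + z)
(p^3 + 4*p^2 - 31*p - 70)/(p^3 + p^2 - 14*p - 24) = (p^2 + 2*p - 35)/(p^2 - p - 12)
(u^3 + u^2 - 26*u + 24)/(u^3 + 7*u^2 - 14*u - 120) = (u - 1)/(u + 5)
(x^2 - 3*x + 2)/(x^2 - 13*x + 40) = (x^2 - 3*x + 2)/(x^2 - 13*x + 40)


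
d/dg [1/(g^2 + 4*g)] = 2*(-g - 2)/(g^2*(g + 4)^2)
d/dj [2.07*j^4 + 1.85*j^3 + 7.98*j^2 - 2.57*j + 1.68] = 8.28*j^3 + 5.55*j^2 + 15.96*j - 2.57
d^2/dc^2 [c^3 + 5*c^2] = 6*c + 10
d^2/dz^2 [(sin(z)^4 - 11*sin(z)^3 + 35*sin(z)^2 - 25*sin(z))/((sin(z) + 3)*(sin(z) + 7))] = (-4*sin(z)^8 - 99*sin(z)^7 - 820*sin(z)^6 + 467*sin(z)^5 + 18270*sin(z)^4 + 19331*sin(z)^3 - 79968*sin(z)^2 - 14931*sin(z) + 41370)/((sin(z) + 3)^3*(sin(z) + 7)^3)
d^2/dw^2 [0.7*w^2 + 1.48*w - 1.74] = 1.40000000000000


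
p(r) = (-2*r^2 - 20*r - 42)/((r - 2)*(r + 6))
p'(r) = (-4*r - 20)/((r - 2)*(r + 6)) - (-2*r^2 - 20*r - 42)/((r - 2)*(r + 6)^2) - (-2*r^2 - 20*r - 42)/((r - 2)^2*(r + 6))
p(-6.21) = 2.94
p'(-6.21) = 17.17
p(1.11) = 10.53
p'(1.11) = 14.22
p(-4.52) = -0.78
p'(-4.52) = 0.61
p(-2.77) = 0.13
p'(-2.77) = 0.57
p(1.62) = 27.51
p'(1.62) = 77.92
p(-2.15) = 0.52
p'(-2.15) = 0.70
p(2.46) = -26.55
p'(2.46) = 53.18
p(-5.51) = -2.03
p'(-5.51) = 3.32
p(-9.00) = -0.73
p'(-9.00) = 0.18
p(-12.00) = -1.07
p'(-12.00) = 0.08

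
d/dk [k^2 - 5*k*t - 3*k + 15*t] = 2*k - 5*t - 3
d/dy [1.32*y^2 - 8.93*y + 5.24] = 2.64*y - 8.93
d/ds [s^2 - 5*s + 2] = 2*s - 5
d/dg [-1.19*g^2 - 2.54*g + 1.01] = -2.38*g - 2.54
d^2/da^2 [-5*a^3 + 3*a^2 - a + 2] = 6 - 30*a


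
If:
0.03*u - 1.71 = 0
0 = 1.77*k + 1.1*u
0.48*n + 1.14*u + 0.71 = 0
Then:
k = -35.42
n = -136.85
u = 57.00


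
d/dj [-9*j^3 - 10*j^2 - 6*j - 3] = -27*j^2 - 20*j - 6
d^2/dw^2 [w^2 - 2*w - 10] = 2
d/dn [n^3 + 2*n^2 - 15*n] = 3*n^2 + 4*n - 15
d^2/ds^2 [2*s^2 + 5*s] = 4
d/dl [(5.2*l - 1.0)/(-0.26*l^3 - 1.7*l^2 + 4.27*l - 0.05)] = (2.704*l^3 + 8.06*l^2 - 3.4*l + 4.01)/(0.0676*l^6 + 0.884*l^5 + 0.6696*l^4 - 14.492*l^3 + 18.4029*l^2 - 0.427*l + 0.0025)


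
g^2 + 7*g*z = g*(g + 7*z)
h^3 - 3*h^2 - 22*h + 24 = (h - 6)*(h - 1)*(h + 4)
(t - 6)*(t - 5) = t^2 - 11*t + 30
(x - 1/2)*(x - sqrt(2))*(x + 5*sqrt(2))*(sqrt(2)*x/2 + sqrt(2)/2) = sqrt(2)*x^4/2 + sqrt(2)*x^3/4 + 4*x^3 - 21*sqrt(2)*x^2/4 + 2*x^2 - 5*sqrt(2)*x/2 - 2*x + 5*sqrt(2)/2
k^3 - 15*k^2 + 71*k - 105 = (k - 7)*(k - 5)*(k - 3)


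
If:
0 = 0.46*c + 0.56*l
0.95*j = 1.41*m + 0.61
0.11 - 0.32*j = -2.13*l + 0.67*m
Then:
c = -0.654389187911604*m - 0.0545675272074859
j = 1.48421052631579*m + 0.642105263157895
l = 0.537533975784532*m + 0.0448233259204349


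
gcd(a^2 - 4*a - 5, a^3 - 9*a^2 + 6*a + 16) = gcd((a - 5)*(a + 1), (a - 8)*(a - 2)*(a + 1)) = a + 1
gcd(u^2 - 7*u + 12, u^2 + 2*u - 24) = u - 4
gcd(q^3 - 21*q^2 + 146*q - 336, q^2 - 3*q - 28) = q - 7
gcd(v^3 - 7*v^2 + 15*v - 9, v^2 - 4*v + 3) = v^2 - 4*v + 3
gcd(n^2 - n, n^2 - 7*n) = n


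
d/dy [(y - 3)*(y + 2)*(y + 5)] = 3*y^2 + 8*y - 11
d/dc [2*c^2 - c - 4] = 4*c - 1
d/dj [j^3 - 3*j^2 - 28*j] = 3*j^2 - 6*j - 28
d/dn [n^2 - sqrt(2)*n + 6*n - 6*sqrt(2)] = 2*n - sqrt(2) + 6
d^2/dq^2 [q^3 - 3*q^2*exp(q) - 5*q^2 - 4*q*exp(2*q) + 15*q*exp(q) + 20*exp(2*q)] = -3*q^2*exp(q) - 16*q*exp(2*q) + 3*q*exp(q) + 6*q + 64*exp(2*q) + 24*exp(q) - 10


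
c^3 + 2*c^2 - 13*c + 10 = (c - 2)*(c - 1)*(c + 5)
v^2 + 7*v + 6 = (v + 1)*(v + 6)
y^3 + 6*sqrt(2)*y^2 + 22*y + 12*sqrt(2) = (y + sqrt(2))*(y + 2*sqrt(2))*(y + 3*sqrt(2))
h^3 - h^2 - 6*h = h*(h - 3)*(h + 2)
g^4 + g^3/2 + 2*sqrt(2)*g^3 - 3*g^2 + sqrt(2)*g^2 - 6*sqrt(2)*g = g*(g - 3/2)*(g + 2)*(g + 2*sqrt(2))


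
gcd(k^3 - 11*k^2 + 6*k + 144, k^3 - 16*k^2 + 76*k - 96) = k^2 - 14*k + 48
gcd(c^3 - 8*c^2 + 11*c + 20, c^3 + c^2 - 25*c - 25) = c^2 - 4*c - 5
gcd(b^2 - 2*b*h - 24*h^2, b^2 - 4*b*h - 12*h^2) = b - 6*h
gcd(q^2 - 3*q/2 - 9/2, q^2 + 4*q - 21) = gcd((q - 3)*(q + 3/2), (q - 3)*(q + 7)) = q - 3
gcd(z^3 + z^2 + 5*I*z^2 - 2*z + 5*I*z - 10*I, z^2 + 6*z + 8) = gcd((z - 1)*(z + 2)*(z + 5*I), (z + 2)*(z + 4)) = z + 2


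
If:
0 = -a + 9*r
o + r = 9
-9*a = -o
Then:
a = 81/82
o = 729/82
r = 9/82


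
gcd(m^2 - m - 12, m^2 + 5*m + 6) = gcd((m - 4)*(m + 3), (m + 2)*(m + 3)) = m + 3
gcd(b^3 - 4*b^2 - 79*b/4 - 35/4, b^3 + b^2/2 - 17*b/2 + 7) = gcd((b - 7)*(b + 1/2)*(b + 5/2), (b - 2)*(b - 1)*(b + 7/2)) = 1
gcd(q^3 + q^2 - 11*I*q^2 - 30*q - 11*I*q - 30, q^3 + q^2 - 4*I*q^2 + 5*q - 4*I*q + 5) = q^2 + q*(1 - 5*I) - 5*I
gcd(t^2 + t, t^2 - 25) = 1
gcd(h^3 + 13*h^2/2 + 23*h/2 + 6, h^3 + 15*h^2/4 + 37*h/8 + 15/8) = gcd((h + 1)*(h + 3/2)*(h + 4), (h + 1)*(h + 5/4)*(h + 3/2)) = h^2 + 5*h/2 + 3/2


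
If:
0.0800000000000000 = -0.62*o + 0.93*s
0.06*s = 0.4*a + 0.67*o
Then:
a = 0.216129032258065 - 2.3625*s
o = 1.5*s - 0.129032258064516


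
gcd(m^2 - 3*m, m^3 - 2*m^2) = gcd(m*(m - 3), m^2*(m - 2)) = m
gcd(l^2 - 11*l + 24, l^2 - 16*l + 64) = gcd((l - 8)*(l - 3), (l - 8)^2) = l - 8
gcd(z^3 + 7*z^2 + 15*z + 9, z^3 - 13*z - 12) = z^2 + 4*z + 3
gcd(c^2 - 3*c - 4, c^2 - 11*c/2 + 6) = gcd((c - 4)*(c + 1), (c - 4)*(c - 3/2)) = c - 4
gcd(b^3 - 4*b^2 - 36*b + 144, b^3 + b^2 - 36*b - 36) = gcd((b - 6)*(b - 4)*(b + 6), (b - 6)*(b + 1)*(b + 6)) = b^2 - 36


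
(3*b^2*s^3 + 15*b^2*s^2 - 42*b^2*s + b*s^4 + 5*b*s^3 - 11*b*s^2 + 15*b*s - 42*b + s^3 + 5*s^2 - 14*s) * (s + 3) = 3*b^2*s^4 + 24*b^2*s^3 + 3*b^2*s^2 - 126*b^2*s + b*s^5 + 8*b*s^4 + 4*b*s^3 - 18*b*s^2 + 3*b*s - 126*b + s^4 + 8*s^3 + s^2 - 42*s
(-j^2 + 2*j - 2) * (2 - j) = j^3 - 4*j^2 + 6*j - 4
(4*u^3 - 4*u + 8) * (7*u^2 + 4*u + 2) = 28*u^5 + 16*u^4 - 20*u^3 + 40*u^2 + 24*u + 16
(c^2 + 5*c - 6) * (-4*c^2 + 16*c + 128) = -4*c^4 - 4*c^3 + 232*c^2 + 544*c - 768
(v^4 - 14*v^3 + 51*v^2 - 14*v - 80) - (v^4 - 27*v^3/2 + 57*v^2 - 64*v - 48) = -v^3/2 - 6*v^2 + 50*v - 32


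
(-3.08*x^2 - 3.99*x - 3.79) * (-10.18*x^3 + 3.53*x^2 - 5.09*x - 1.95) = 31.3544*x^5 + 29.7458*x^4 + 40.1747*x^3 + 12.9364*x^2 + 27.0716*x + 7.3905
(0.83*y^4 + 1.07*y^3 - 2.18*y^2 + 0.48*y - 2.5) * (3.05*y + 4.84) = 2.5315*y^5 + 7.2807*y^4 - 1.4702*y^3 - 9.0872*y^2 - 5.3018*y - 12.1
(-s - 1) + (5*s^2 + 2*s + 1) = 5*s^2 + s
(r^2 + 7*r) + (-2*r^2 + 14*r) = -r^2 + 21*r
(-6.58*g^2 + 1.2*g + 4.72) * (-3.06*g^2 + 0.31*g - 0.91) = 20.1348*g^4 - 5.7118*g^3 - 8.0834*g^2 + 0.3712*g - 4.2952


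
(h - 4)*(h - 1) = h^2 - 5*h + 4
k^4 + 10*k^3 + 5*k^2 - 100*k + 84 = (k - 2)*(k - 1)*(k + 6)*(k + 7)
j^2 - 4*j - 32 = (j - 8)*(j + 4)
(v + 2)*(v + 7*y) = v^2 + 7*v*y + 2*v + 14*y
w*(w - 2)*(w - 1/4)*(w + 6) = w^4 + 15*w^3/4 - 13*w^2 + 3*w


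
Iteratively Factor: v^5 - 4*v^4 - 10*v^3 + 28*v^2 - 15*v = (v - 1)*(v^4 - 3*v^3 - 13*v^2 + 15*v) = (v - 5)*(v - 1)*(v^3 + 2*v^2 - 3*v) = v*(v - 5)*(v - 1)*(v^2 + 2*v - 3) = v*(v - 5)*(v - 1)*(v + 3)*(v - 1)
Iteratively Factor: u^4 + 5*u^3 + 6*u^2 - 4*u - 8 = (u + 2)*(u^3 + 3*u^2 - 4) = (u + 2)^2*(u^2 + u - 2) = (u - 1)*(u + 2)^2*(u + 2)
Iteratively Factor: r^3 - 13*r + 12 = (r - 1)*(r^2 + r - 12) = (r - 1)*(r + 4)*(r - 3)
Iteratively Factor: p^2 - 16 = (p - 4)*(p + 4)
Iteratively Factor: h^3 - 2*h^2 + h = (h - 1)*(h^2 - h) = (h - 1)^2*(h)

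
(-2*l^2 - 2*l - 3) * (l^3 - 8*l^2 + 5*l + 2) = -2*l^5 + 14*l^4 + 3*l^3 + 10*l^2 - 19*l - 6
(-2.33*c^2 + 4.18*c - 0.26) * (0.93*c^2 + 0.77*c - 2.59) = -2.1669*c^4 + 2.0933*c^3 + 9.0115*c^2 - 11.0264*c + 0.6734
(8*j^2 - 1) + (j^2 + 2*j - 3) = 9*j^2 + 2*j - 4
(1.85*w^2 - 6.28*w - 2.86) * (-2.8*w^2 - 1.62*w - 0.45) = -5.18*w^4 + 14.587*w^3 + 17.3491*w^2 + 7.4592*w + 1.287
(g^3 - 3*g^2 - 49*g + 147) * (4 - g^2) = -g^5 + 3*g^4 + 53*g^3 - 159*g^2 - 196*g + 588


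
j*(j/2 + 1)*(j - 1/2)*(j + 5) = j^4/2 + 13*j^3/4 + 13*j^2/4 - 5*j/2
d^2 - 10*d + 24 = (d - 6)*(d - 4)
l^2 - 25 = (l - 5)*(l + 5)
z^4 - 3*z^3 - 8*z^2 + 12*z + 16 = (z - 4)*(z - 2)*(z + 1)*(z + 2)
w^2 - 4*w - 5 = (w - 5)*(w + 1)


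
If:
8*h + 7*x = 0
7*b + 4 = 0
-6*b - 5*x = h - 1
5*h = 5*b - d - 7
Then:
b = -4/7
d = -1192/231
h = -31/33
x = 248/231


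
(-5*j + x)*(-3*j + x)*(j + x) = 15*j^3 + 7*j^2*x - 7*j*x^2 + x^3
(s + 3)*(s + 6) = s^2 + 9*s + 18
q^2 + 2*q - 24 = (q - 4)*(q + 6)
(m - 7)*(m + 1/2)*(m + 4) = m^3 - 5*m^2/2 - 59*m/2 - 14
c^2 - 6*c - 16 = (c - 8)*(c + 2)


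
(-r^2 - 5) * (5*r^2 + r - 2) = -5*r^4 - r^3 - 23*r^2 - 5*r + 10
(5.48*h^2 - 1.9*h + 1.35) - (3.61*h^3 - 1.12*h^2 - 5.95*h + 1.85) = -3.61*h^3 + 6.6*h^2 + 4.05*h - 0.5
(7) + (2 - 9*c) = 9 - 9*c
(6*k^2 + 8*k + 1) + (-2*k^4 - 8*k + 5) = -2*k^4 + 6*k^2 + 6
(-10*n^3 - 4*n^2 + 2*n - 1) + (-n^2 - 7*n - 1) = -10*n^3 - 5*n^2 - 5*n - 2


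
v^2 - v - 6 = (v - 3)*(v + 2)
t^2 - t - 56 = (t - 8)*(t + 7)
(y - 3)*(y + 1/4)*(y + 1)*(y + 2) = y^4 + y^3/4 - 7*y^2 - 31*y/4 - 3/2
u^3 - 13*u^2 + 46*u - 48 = (u - 8)*(u - 3)*(u - 2)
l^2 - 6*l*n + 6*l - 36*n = (l + 6)*(l - 6*n)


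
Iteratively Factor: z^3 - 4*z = (z)*(z^2 - 4) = z*(z + 2)*(z - 2)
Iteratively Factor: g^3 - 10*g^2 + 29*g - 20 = (g - 1)*(g^2 - 9*g + 20) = (g - 4)*(g - 1)*(g - 5)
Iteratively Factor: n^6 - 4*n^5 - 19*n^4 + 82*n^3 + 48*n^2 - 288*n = (n - 3)*(n^5 - n^4 - 22*n^3 + 16*n^2 + 96*n) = (n - 3)^2*(n^4 + 2*n^3 - 16*n^2 - 32*n) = (n - 3)^2*(n + 4)*(n^3 - 2*n^2 - 8*n) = (n - 3)^2*(n + 2)*(n + 4)*(n^2 - 4*n) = (n - 4)*(n - 3)^2*(n + 2)*(n + 4)*(n)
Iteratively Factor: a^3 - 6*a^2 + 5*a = (a)*(a^2 - 6*a + 5) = a*(a - 5)*(a - 1)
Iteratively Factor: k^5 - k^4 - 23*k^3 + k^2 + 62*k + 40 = (k + 1)*(k^4 - 2*k^3 - 21*k^2 + 22*k + 40) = (k + 1)^2*(k^3 - 3*k^2 - 18*k + 40) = (k + 1)^2*(k + 4)*(k^2 - 7*k + 10) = (k - 5)*(k + 1)^2*(k + 4)*(k - 2)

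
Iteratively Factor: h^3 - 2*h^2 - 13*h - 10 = (h - 5)*(h^2 + 3*h + 2) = (h - 5)*(h + 2)*(h + 1)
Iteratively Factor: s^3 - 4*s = (s)*(s^2 - 4) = s*(s + 2)*(s - 2)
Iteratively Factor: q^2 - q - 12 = (q + 3)*(q - 4)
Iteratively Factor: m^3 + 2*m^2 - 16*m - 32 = (m - 4)*(m^2 + 6*m + 8) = (m - 4)*(m + 2)*(m + 4)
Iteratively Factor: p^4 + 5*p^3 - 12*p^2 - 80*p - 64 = (p - 4)*(p^3 + 9*p^2 + 24*p + 16) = (p - 4)*(p + 1)*(p^2 + 8*p + 16) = (p - 4)*(p + 1)*(p + 4)*(p + 4)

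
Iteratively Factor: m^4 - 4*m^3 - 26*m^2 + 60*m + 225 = (m + 3)*(m^3 - 7*m^2 - 5*m + 75) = (m - 5)*(m + 3)*(m^2 - 2*m - 15) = (m - 5)^2*(m + 3)*(m + 3)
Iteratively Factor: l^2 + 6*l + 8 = (l + 4)*(l + 2)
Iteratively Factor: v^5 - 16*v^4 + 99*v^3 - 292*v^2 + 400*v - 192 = (v - 4)*(v^4 - 12*v^3 + 51*v^2 - 88*v + 48) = (v - 4)^2*(v^3 - 8*v^2 + 19*v - 12) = (v - 4)^3*(v^2 - 4*v + 3) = (v - 4)^3*(v - 3)*(v - 1)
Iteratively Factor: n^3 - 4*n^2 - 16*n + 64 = (n + 4)*(n^2 - 8*n + 16) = (n - 4)*(n + 4)*(n - 4)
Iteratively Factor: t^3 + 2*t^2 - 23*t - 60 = (t + 4)*(t^2 - 2*t - 15) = (t - 5)*(t + 4)*(t + 3)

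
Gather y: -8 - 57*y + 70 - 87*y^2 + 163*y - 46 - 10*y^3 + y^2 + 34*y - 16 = -10*y^3 - 86*y^2 + 140*y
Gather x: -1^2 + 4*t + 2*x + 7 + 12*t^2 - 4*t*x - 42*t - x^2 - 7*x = 12*t^2 - 38*t - x^2 + x*(-4*t - 5) + 6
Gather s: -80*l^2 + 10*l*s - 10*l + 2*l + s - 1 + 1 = -80*l^2 - 8*l + s*(10*l + 1)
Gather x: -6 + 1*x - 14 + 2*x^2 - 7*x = 2*x^2 - 6*x - 20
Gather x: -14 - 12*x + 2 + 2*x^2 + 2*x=2*x^2 - 10*x - 12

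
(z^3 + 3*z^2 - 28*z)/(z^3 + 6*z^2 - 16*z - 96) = z*(z + 7)/(z^2 + 10*z + 24)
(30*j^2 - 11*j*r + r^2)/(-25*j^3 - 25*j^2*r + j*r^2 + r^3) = (-6*j + r)/(5*j^2 + 6*j*r + r^2)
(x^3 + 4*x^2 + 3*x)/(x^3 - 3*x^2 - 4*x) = (x + 3)/(x - 4)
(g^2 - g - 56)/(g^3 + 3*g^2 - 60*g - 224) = 1/(g + 4)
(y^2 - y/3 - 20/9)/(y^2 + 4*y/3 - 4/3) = (9*y^2 - 3*y - 20)/(3*(3*y^2 + 4*y - 4))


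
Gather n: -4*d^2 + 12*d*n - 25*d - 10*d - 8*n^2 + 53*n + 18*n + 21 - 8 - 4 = -4*d^2 - 35*d - 8*n^2 + n*(12*d + 71) + 9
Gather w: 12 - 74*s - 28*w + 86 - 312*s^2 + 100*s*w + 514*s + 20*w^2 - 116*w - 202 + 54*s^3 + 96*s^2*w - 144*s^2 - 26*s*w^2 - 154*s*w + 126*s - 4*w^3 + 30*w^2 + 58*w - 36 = 54*s^3 - 456*s^2 + 566*s - 4*w^3 + w^2*(50 - 26*s) + w*(96*s^2 - 54*s - 86) - 140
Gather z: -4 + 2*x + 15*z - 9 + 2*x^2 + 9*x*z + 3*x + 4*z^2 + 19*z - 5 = 2*x^2 + 5*x + 4*z^2 + z*(9*x + 34) - 18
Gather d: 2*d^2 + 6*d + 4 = 2*d^2 + 6*d + 4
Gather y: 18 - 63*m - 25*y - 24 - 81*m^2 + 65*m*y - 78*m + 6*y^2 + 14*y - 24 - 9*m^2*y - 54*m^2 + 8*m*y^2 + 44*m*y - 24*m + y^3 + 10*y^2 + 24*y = -135*m^2 - 165*m + y^3 + y^2*(8*m + 16) + y*(-9*m^2 + 109*m + 13) - 30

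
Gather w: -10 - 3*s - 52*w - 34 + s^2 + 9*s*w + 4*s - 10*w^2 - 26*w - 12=s^2 + s - 10*w^2 + w*(9*s - 78) - 56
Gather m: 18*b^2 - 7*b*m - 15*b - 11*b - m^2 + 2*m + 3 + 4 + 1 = 18*b^2 - 26*b - m^2 + m*(2 - 7*b) + 8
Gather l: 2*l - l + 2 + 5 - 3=l + 4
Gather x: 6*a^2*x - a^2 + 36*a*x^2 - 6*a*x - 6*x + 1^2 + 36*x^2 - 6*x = -a^2 + x^2*(36*a + 36) + x*(6*a^2 - 6*a - 12) + 1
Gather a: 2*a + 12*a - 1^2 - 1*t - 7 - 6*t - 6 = 14*a - 7*t - 14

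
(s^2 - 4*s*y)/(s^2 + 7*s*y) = (s - 4*y)/(s + 7*y)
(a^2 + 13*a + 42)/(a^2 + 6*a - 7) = (a + 6)/(a - 1)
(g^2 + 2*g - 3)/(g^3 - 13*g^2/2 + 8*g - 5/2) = 2*(g + 3)/(2*g^2 - 11*g + 5)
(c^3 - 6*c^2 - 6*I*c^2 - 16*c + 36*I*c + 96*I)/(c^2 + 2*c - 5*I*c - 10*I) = (c^2 + c*(-8 - 6*I) + 48*I)/(c - 5*I)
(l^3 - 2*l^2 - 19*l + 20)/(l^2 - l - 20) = l - 1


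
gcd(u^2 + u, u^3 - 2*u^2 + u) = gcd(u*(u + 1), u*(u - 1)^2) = u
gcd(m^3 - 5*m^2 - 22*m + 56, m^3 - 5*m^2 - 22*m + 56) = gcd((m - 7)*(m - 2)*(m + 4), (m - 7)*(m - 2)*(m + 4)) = m^3 - 5*m^2 - 22*m + 56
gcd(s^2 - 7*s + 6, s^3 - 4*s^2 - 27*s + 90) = s - 6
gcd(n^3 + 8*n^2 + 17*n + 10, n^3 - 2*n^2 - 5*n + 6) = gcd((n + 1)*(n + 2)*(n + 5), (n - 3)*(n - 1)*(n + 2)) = n + 2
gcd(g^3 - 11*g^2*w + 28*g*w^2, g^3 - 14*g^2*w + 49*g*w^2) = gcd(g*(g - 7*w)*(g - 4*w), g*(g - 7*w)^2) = -g^2 + 7*g*w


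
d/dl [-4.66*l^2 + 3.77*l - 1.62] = 3.77 - 9.32*l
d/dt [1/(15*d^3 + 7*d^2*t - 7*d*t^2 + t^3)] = (-7*d^2 + 14*d*t - 3*t^2)/(15*d^3 + 7*d^2*t - 7*d*t^2 + t^3)^2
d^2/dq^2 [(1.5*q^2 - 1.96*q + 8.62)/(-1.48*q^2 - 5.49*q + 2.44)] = (32.961968*q^3 - 145.788288*q^2 - 377.767632*q - 547.22246)/(3.241792*q^6 + 36.075888*q^5 + 117.788316*q^4 + 46.516221*q^3 - 194.191548*q^2 + 98.055792*q - 14.526784)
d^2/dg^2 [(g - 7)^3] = 6*g - 42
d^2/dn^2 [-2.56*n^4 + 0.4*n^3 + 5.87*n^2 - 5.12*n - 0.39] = -30.72*n^2 + 2.4*n + 11.74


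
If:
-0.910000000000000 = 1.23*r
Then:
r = -0.74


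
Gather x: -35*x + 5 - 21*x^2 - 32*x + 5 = -21*x^2 - 67*x + 10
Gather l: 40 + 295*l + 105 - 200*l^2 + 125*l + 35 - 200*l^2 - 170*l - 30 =-400*l^2 + 250*l + 150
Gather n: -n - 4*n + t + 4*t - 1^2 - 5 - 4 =-5*n + 5*t - 10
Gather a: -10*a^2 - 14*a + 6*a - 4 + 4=-10*a^2 - 8*a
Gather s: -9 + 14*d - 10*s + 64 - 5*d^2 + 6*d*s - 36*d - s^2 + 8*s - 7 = -5*d^2 - 22*d - s^2 + s*(6*d - 2) + 48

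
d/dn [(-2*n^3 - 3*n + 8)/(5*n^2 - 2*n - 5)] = (-10*n^4 + 8*n^3 + 45*n^2 - 80*n + 31)/(25*n^4 - 20*n^3 - 46*n^2 + 20*n + 25)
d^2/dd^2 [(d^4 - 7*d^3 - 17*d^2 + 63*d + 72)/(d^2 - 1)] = 2*(d^3 - 3*d^2 + 3*d + 55)/(d^3 - 3*d^2 + 3*d - 1)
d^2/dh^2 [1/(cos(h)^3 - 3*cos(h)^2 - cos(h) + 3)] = ((3 - cos(h))*(-cos(h) - 24*cos(2*h) + 9*cos(3*h))/4 + 2*(-3*cos(h)^2 + 6*cos(h) + 1)^2)/((3 - cos(h))^3*sin(h)^4)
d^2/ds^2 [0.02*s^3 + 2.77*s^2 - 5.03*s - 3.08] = 0.12*s + 5.54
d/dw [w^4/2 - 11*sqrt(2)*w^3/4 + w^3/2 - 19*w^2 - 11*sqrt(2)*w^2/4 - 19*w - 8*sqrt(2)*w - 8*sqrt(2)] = 2*w^3 - 33*sqrt(2)*w^2/4 + 3*w^2/2 - 38*w - 11*sqrt(2)*w/2 - 19 - 8*sqrt(2)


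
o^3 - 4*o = o*(o - 2)*(o + 2)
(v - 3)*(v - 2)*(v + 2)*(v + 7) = v^4 + 4*v^3 - 25*v^2 - 16*v + 84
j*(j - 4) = j^2 - 4*j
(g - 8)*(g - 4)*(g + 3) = g^3 - 9*g^2 - 4*g + 96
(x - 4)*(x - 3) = x^2 - 7*x + 12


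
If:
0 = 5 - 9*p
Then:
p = 5/9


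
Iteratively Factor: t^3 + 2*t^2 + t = (t)*(t^2 + 2*t + 1) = t*(t + 1)*(t + 1)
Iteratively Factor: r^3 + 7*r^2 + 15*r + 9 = (r + 3)*(r^2 + 4*r + 3) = (r + 3)^2*(r + 1)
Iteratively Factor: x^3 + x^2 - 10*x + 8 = (x - 2)*(x^2 + 3*x - 4) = (x - 2)*(x - 1)*(x + 4)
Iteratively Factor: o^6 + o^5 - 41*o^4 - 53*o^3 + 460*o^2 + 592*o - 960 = (o - 5)*(o^5 + 6*o^4 - 11*o^3 - 108*o^2 - 80*o + 192) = (o - 5)*(o - 4)*(o^4 + 10*o^3 + 29*o^2 + 8*o - 48) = (o - 5)*(o - 4)*(o + 3)*(o^3 + 7*o^2 + 8*o - 16) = (o - 5)*(o - 4)*(o - 1)*(o + 3)*(o^2 + 8*o + 16) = (o - 5)*(o - 4)*(o - 1)*(o + 3)*(o + 4)*(o + 4)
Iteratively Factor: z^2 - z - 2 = (z + 1)*(z - 2)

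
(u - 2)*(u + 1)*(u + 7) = u^3 + 6*u^2 - 9*u - 14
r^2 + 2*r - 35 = (r - 5)*(r + 7)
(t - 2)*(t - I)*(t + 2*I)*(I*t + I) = I*t^4 - t^3 - I*t^3 + t^2 + 2*t - 2*I*t - 4*I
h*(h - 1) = h^2 - h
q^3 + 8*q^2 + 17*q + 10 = (q + 1)*(q + 2)*(q + 5)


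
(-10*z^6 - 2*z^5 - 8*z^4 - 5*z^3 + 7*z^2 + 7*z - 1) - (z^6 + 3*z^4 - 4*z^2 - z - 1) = -11*z^6 - 2*z^5 - 11*z^4 - 5*z^3 + 11*z^2 + 8*z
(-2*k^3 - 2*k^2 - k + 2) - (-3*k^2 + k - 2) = -2*k^3 + k^2 - 2*k + 4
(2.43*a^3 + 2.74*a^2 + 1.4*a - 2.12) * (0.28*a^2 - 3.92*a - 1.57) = 0.6804*a^5 - 8.7584*a^4 - 14.1639*a^3 - 10.3834*a^2 + 6.1124*a + 3.3284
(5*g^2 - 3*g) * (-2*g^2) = -10*g^4 + 6*g^3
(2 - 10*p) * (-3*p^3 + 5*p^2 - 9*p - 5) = 30*p^4 - 56*p^3 + 100*p^2 + 32*p - 10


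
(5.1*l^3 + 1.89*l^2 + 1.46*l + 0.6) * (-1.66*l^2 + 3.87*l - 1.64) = -8.466*l^5 + 16.5996*l^4 - 3.4733*l^3 + 1.5546*l^2 - 0.0723999999999996*l - 0.984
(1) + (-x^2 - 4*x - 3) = -x^2 - 4*x - 2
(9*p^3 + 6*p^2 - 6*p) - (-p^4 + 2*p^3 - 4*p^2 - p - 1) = p^4 + 7*p^3 + 10*p^2 - 5*p + 1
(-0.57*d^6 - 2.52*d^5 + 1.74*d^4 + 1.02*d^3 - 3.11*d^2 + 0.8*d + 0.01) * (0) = 0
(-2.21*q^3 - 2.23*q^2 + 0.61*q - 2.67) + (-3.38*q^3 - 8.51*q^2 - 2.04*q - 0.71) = -5.59*q^3 - 10.74*q^2 - 1.43*q - 3.38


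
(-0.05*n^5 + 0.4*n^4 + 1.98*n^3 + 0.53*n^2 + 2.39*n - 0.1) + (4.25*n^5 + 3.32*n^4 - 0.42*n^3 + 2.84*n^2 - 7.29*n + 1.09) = 4.2*n^5 + 3.72*n^4 + 1.56*n^3 + 3.37*n^2 - 4.9*n + 0.99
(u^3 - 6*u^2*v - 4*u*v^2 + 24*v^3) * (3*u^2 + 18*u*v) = 3*u^5 - 120*u^3*v^2 + 432*u*v^4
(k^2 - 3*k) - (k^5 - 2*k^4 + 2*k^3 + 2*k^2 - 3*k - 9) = -k^5 + 2*k^4 - 2*k^3 - k^2 + 9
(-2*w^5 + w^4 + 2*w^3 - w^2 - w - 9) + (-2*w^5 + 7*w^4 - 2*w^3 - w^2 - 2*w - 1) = -4*w^5 + 8*w^4 - 2*w^2 - 3*w - 10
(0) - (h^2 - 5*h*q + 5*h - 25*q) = -h^2 + 5*h*q - 5*h + 25*q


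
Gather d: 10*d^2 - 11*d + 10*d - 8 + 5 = 10*d^2 - d - 3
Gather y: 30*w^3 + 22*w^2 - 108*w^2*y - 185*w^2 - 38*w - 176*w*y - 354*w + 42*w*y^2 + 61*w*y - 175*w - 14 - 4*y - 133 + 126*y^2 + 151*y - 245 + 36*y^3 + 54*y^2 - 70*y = 30*w^3 - 163*w^2 - 567*w + 36*y^3 + y^2*(42*w + 180) + y*(-108*w^2 - 115*w + 77) - 392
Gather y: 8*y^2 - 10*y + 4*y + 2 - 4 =8*y^2 - 6*y - 2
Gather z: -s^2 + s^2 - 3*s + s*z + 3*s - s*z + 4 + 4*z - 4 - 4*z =0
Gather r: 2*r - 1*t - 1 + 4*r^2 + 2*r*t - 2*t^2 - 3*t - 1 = 4*r^2 + r*(2*t + 2) - 2*t^2 - 4*t - 2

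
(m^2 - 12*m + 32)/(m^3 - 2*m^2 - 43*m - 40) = (m - 4)/(m^2 + 6*m + 5)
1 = 1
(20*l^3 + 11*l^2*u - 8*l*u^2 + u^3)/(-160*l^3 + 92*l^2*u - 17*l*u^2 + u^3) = (l + u)/(-8*l + u)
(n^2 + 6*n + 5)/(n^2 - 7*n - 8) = (n + 5)/(n - 8)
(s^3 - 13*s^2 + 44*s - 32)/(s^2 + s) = (s^3 - 13*s^2 + 44*s - 32)/(s*(s + 1))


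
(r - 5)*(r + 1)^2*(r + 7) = r^4 + 4*r^3 - 30*r^2 - 68*r - 35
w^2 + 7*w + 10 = (w + 2)*(w + 5)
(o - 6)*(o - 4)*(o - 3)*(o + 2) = o^4 - 11*o^3 + 28*o^2 + 36*o - 144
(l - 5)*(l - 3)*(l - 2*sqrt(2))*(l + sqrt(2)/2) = l^4 - 8*l^3 - 3*sqrt(2)*l^3/2 + 13*l^2 + 12*sqrt(2)*l^2 - 45*sqrt(2)*l/2 + 16*l - 30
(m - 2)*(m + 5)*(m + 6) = m^3 + 9*m^2 + 8*m - 60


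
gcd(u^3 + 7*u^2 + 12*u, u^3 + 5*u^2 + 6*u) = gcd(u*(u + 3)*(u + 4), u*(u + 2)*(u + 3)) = u^2 + 3*u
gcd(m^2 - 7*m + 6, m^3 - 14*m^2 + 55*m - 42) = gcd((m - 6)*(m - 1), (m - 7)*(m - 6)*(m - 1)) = m^2 - 7*m + 6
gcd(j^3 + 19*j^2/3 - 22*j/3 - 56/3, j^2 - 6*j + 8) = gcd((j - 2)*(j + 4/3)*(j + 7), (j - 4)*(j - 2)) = j - 2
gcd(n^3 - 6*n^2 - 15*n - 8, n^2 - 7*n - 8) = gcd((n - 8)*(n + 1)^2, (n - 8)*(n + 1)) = n^2 - 7*n - 8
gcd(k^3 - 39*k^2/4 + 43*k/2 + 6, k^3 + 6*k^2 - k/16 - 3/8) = k + 1/4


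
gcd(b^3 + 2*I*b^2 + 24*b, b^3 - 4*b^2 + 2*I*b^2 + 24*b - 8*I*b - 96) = b^2 + 2*I*b + 24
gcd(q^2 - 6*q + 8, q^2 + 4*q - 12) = q - 2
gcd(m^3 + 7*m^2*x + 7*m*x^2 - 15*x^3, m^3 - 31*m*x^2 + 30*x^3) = -m + x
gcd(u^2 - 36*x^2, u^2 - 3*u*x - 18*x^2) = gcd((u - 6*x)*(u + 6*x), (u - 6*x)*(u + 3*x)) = -u + 6*x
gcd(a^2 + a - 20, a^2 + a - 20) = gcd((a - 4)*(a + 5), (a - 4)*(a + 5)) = a^2 + a - 20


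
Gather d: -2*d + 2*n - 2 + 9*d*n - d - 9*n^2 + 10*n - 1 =d*(9*n - 3) - 9*n^2 + 12*n - 3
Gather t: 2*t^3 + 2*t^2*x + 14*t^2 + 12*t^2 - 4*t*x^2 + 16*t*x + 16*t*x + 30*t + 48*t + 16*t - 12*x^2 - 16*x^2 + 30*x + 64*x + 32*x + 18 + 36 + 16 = 2*t^3 + t^2*(2*x + 26) + t*(-4*x^2 + 32*x + 94) - 28*x^2 + 126*x + 70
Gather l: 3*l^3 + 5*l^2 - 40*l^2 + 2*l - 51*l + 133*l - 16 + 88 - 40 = 3*l^3 - 35*l^2 + 84*l + 32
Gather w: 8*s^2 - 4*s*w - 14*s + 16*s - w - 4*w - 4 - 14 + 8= 8*s^2 + 2*s + w*(-4*s - 5) - 10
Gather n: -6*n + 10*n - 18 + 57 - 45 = 4*n - 6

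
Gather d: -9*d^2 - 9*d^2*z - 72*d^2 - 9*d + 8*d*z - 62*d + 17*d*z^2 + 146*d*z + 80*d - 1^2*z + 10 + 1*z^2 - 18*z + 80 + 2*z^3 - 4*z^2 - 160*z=d^2*(-9*z - 81) + d*(17*z^2 + 154*z + 9) + 2*z^3 - 3*z^2 - 179*z + 90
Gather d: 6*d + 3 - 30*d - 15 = -24*d - 12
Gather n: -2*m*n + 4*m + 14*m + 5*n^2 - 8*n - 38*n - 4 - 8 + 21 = 18*m + 5*n^2 + n*(-2*m - 46) + 9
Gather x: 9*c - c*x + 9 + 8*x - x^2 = 9*c - x^2 + x*(8 - c) + 9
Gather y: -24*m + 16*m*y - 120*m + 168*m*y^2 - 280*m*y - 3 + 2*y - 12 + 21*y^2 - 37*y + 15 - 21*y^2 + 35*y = 168*m*y^2 - 264*m*y - 144*m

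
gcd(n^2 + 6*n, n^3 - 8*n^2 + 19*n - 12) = 1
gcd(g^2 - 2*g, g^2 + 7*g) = g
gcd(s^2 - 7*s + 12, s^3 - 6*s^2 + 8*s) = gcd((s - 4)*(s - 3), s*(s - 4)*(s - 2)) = s - 4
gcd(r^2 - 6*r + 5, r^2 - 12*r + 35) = r - 5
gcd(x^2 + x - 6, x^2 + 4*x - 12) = x - 2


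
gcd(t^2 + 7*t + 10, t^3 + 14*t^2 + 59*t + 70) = t^2 + 7*t + 10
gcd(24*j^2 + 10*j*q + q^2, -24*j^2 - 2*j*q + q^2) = 4*j + q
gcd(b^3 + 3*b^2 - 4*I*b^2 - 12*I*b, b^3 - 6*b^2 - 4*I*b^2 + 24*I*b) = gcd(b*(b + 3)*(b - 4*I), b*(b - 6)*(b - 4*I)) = b^2 - 4*I*b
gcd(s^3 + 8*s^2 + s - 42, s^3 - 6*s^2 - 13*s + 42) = s^2 + s - 6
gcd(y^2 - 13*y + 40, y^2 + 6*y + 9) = 1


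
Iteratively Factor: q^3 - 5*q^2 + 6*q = (q - 2)*(q^2 - 3*q) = q*(q - 2)*(q - 3)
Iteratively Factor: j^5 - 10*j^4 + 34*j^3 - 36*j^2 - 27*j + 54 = (j - 3)*(j^4 - 7*j^3 + 13*j^2 + 3*j - 18) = (j - 3)*(j - 2)*(j^3 - 5*j^2 + 3*j + 9) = (j - 3)*(j - 2)*(j + 1)*(j^2 - 6*j + 9) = (j - 3)^2*(j - 2)*(j + 1)*(j - 3)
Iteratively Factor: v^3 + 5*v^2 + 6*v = (v + 2)*(v^2 + 3*v) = v*(v + 2)*(v + 3)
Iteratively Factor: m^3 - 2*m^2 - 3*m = (m + 1)*(m^2 - 3*m) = (m - 3)*(m + 1)*(m)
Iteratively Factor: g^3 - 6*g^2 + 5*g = (g)*(g^2 - 6*g + 5) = g*(g - 1)*(g - 5)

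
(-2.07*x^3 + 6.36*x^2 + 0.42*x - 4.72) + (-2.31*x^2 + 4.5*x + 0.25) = -2.07*x^3 + 4.05*x^2 + 4.92*x - 4.47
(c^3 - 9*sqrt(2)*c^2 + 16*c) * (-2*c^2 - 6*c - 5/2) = -2*c^5 - 6*c^4 + 18*sqrt(2)*c^4 - 69*c^3/2 + 54*sqrt(2)*c^3 - 96*c^2 + 45*sqrt(2)*c^2/2 - 40*c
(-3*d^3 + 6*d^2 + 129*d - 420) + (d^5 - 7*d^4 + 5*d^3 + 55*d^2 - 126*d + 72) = d^5 - 7*d^4 + 2*d^3 + 61*d^2 + 3*d - 348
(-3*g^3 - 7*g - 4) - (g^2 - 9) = -3*g^3 - g^2 - 7*g + 5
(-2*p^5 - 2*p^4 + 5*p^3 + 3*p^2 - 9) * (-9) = 18*p^5 + 18*p^4 - 45*p^3 - 27*p^2 + 81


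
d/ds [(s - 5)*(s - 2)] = 2*s - 7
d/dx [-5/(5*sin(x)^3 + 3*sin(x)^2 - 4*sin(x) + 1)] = 5*(15*sin(x)^2 + 6*sin(x) - 4)*cos(x)/(5*sin(x)^3 + 3*sin(x)^2 - 4*sin(x) + 1)^2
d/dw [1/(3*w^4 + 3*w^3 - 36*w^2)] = (-4*w^2/3 - w + 8)/(w^3*(w^2 + w - 12)^2)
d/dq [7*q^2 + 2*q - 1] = 14*q + 2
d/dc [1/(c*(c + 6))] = 2*(-c - 3)/(c^2*(c^2 + 12*c + 36))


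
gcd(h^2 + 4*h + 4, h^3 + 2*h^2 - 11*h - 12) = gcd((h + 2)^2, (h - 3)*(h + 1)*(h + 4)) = 1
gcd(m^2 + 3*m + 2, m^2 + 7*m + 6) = m + 1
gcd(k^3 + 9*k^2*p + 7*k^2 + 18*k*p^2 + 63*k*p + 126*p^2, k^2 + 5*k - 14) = k + 7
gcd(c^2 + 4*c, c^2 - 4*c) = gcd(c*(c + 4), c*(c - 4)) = c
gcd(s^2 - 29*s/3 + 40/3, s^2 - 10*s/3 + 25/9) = s - 5/3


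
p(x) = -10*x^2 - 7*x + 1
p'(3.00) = -67.00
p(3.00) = -110.00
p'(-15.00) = 293.00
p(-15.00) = -2144.00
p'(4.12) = -89.40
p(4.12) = -197.58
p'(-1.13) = 15.60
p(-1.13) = -3.86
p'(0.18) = -10.60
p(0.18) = -0.58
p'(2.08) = -48.60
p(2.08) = -56.82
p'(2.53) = -57.60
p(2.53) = -80.72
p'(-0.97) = 12.40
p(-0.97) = -1.62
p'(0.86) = -24.20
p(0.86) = -12.42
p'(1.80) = -43.00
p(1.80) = -44.00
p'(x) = -20*x - 7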